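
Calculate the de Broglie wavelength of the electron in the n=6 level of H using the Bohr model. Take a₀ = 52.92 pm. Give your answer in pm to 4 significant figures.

1995 pm

The Bohr quantisation condition is nλ = 2πr_n.
r_n = n²a₀/Z = 1905 pm
λ = 2πr_n/n = 2π·1905/6 = 1995 pm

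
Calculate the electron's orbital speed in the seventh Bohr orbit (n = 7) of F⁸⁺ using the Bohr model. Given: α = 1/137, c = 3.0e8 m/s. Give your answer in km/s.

v_n = Zαc/n = 9 × 0.0073 × 3.0e8 / 7
    = 2800 km/s

2800 km/s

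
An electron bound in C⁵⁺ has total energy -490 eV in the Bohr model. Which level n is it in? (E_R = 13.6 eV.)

E_n = −E_R Z²/n² ⇒ n² = E_R Z²/(−E_n) = 13.6 × 6² / 490 ≈ 1.00
n = 1

1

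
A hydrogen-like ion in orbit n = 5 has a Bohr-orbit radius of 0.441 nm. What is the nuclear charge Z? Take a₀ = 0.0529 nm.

3

r_n = n²a₀/Z ⇒ Z = n²a₀/r = 5² × 0.0529 / 0.441 ≈ 3.00
Z = 3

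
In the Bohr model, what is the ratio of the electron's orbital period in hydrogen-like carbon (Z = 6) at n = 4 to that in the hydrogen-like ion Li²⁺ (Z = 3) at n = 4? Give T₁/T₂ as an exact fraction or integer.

T ∝ Z^-2 · n^3
T₁/T₂ = (6/3)^-2 · (4/4)^3 = 1/4

1/4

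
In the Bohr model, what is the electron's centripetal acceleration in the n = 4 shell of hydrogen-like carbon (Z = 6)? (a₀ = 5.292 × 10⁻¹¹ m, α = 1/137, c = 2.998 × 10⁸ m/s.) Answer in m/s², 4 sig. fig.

7.635 × 10²² m/s²

r = n²a₀/Z = 1.411 × 10⁻¹⁰ m, v = Zαc/n = 3.282 × 10⁶ m/s
a = v²/r = (3.282 × 10⁶)² / 1.411 × 10⁻¹⁰ = 7.635 × 10²² m/s²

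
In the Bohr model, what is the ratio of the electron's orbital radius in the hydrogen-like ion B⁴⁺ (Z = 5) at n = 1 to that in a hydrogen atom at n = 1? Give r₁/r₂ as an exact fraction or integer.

1/5

r ∝ Z^-1 · n^2
r₁/r₂ = (5/1)^-1 · (1/1)^2 = 1/5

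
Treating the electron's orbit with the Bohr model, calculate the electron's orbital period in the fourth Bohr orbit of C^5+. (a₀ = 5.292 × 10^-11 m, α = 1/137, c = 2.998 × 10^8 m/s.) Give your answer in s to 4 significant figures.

r = n²a₀/Z = 4²·5.292 × 10^-11/6 = 1.411 × 10^-10 m
v = Zαc/n = 6·0.007299·2.998 × 10^8/4 = 3.282 × 10^6 m/s
T = 2πr/v = 2.701 × 10^-16 s

2.701 × 10^-16 s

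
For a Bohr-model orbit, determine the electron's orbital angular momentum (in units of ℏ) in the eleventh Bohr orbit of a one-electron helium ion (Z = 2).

L_n = nℏ, so L/ℏ = n = 11.

11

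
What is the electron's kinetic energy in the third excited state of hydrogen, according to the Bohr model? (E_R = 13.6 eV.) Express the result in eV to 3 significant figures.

For a Coulomb orbit the virial theorem gives K = −E_n.
E_n = −E_R·Z²/n², so K = E_R·Z²/n² = 13.6 × 1²/4² = 0.850 eV

0.850 eV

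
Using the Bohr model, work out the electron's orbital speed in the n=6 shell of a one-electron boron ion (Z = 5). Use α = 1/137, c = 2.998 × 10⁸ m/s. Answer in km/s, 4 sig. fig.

v_n = Zαc/n = 5 × 0.007299 × 2.998 × 10⁸ / 6
    = 1824 km/s

1824 km/s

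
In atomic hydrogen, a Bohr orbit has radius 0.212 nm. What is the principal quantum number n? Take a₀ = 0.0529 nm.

r_n = n²a₀/Z ⇒ n² = rZ/a₀ = 0.212 × 1 / 0.0529 ≈ 4.01
n = 2

2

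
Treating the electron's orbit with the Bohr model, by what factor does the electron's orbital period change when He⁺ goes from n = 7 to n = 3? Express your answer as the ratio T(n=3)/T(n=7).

T ∝ Z^-2 · n^3; with Z fixed, T ∝ n^3.
T(n=3)/T(n=7) = (3/7)^3 = 27/343

27/343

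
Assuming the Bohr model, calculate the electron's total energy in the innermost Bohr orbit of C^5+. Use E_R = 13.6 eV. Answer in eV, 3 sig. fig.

-490 eV

E_n = −E_R·Z²/n² = −13.6 × 6²/1² = -490 eV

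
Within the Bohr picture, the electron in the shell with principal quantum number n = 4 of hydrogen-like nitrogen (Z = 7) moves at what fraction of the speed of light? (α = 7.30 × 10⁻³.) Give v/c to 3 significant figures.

v_n = Zαc/n, so v/c = Zα/n = 7 × 0.00730 / 4 = 0.0128

0.0128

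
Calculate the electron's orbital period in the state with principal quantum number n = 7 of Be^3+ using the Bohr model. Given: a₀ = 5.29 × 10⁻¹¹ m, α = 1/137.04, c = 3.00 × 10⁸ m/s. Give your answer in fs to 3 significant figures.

r = n²a₀/Z = 7²·5.29 × 10⁻¹¹/4 = 6.48 × 10⁻¹⁰ m
v = Zαc/n = 4·0.00730·3.00 × 10⁸/7 = 1.25 × 10⁶ m/s
T = 2πr/v = 3.25 × 10⁻¹⁵ s = 3.25 fs

3.25 fs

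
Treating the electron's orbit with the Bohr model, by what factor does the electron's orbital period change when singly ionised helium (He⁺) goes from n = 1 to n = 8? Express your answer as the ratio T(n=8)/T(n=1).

T ∝ Z^-2 · n^3; with Z fixed, T ∝ n^3.
T(n=8)/T(n=1) = (8/1)^3 = 512

512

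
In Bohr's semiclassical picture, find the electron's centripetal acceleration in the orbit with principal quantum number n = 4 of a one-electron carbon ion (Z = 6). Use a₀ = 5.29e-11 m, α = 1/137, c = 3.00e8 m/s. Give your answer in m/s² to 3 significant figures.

r = n²a₀/Z = 1.41e-10 m, v = Zαc/n = 3.28e6 m/s
a = v²/r = (3.28e6)² / 1.41e-10 = 7.65e22 m/s²

7.65e22 m/s²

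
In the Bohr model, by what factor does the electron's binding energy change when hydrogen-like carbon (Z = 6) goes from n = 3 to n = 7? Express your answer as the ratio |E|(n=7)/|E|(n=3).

9/49

|E| ∝ Z^2 · n^-2; with Z fixed, |E| ∝ n^-2.
|E|(n=7)/|E|(n=3) = (7/3)^-2 = 9/49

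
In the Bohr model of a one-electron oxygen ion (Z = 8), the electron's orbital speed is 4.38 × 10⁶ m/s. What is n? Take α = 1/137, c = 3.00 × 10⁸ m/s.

4

v_n = Zαc/n ⇒ n = Zαc/v = 8 × 0.00730 × 3.00 × 10⁸ / 4.38 × 10⁶ ≈ 4.00
n = 4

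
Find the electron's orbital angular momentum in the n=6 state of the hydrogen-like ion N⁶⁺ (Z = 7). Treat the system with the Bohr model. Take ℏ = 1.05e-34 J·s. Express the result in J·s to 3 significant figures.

L_n = nℏ = 6 × 1.05e-34 = 6.30e-34 J·s

6.30e-34 J·s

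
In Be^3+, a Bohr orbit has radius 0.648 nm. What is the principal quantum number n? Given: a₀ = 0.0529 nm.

r_n = n²a₀/Z ⇒ n² = rZ/a₀ = 0.648 × 4 / 0.0529 ≈ 49.00
n = 7

7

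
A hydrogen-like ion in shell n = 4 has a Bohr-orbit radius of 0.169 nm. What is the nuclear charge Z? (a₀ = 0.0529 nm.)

5

r_n = n²a₀/Z ⇒ Z = n²a₀/r = 4² × 0.0529 / 0.169 ≈ 5.01
Z = 5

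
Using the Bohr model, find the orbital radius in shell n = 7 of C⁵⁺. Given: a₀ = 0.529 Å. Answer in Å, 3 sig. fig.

r_n = n²a₀/Z = 7² × 0.529 / 6
    = 49 × 0.529 / 6 = 4.32 Å

4.32 Å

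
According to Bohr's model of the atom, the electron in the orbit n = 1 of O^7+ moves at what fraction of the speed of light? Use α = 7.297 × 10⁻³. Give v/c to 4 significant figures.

v_n = Zαc/n, so v/c = Zα/n = 8 × 0.007297 / 1 = 0.05838

0.05838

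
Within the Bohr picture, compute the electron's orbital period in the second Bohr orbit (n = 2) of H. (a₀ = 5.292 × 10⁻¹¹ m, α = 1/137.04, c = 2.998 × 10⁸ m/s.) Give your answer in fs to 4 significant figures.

r = n²a₀/Z = 2²·5.292 × 10⁻¹¹/1 = 2.117 × 10⁻¹⁰ m
v = Zαc/n = 1·0.007297·2.998 × 10⁸/2 = 1.094 × 10⁶ m/s
T = 2πr/v = 1.216 × 10⁻¹⁵ s = 1.216 fs

1.216 fs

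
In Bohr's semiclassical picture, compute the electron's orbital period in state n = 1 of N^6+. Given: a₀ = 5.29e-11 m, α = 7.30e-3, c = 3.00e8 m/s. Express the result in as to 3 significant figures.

r = n²a₀/Z = 1²·5.29e-11/7 = 7.56e-12 m
v = Zαc/n = 7·0.00730·3.00e8/1 = 1.53e7 m/s
T = 2πr/v = 3.10e-18 s = 3.10 as

3.10 as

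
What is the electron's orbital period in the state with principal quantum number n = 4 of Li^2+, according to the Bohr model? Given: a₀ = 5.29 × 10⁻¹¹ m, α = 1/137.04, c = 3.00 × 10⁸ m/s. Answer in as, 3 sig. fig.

1080 as

r = n²a₀/Z = 4²·5.29 × 10⁻¹¹/3 = 2.82 × 10⁻¹⁰ m
v = Zαc/n = 3·0.00730·3.00 × 10⁸/4 = 1.64 × 10⁶ m/s
T = 2πr/v = 1.08 × 10⁻¹⁵ s = 1080 as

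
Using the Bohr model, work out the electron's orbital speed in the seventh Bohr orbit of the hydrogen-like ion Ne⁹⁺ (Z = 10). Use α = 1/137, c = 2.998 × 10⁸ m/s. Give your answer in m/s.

v_n = Zαc/n = 10 × 0.007299 × 2.998 × 10⁸ / 7
    = 3.126 × 10⁶ m/s

3.126 × 10⁶ m/s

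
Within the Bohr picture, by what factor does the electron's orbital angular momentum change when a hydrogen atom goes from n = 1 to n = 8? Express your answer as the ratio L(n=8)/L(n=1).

L = nℏ depends only on n, so L ∝ n.
L(n=8)/L(n=1) = (8/1)^1 = 8

8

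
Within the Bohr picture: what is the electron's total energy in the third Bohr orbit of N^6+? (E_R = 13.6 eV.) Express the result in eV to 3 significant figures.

-74.0 eV

E_n = −E_R·Z²/n² = −13.6 × 7²/3² = -74.0 eV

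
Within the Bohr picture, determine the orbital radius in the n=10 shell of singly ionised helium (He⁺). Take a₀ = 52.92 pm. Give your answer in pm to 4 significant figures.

2646 pm

r_n = n²a₀/Z = 10² × 52.92 / 2
    = 100 × 52.92 / 2 = 2646 pm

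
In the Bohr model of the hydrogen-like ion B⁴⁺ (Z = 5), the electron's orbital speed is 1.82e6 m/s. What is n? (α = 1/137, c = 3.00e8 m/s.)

v_n = Zαc/n ⇒ n = Zαc/v = 5 × 0.00730 × 3.00e8 / 1.82e6 ≈ 6.02
n = 6

6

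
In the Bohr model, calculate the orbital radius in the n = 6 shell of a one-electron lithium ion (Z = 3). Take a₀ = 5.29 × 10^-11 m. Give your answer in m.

6.35 × 10^-10 m

r_n = n²a₀/Z = 6² × 5.29 × 10^-11 / 3
    = 36 × 5.29 × 10^-11 / 3 = 6.35 × 10^-10 m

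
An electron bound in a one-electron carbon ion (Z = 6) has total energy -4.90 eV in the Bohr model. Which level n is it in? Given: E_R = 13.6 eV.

E_n = −E_R Z²/n² ⇒ n² = E_R Z²/(−E_n) = 13.6 × 6² / 4.90 ≈ 99.92
n = 10

10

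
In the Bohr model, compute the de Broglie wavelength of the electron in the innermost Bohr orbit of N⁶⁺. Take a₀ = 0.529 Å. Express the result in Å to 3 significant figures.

0.475 Å

The Bohr quantisation condition is nλ = 2πr_n.
r_n = n²a₀/Z = 0.0756 Å
λ = 2πr_n/n = 2π·0.0756/1 = 0.475 Å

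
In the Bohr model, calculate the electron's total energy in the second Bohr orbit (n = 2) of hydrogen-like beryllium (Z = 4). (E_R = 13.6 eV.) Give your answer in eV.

E_n = −E_R·Z²/n² = −13.6 × 4²/2² = -54.4 eV

-54.4 eV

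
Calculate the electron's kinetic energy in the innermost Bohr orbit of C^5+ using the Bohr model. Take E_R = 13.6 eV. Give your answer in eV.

490 eV

For a Coulomb orbit the virial theorem gives K = −E_n.
E_n = −E_R·Z²/n², so K = E_R·Z²/n² = 13.6 × 6²/1² = 490 eV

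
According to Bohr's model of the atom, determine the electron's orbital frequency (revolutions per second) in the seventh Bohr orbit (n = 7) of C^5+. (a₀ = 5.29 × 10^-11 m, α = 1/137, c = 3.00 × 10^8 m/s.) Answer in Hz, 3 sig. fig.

r = n²a₀/Z = 4.32 × 10^-10 m, v = Zαc/n = 1.88 × 10^6 m/s
f = v/(2πr) = 6.91 × 10^14 Hz

6.91 × 10^14 Hz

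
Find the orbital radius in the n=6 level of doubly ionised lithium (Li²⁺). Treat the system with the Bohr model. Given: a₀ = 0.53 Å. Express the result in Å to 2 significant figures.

6.4 Å

r_n = n²a₀/Z = 6² × 0.53 / 3
    = 36 × 0.53 / 3 = 6.4 Å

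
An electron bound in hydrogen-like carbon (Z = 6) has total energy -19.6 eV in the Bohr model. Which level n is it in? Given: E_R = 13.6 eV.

E_n = −E_R Z²/n² ⇒ n² = E_R Z²/(−E_n) = 13.6 × 6² / 19.6 ≈ 24.98
n = 5

5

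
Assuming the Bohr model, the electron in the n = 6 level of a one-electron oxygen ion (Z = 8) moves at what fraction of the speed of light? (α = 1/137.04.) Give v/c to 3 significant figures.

0.00973

v_n = Zαc/n, so v/c = Zα/n = 8 × 0.00730 / 6 = 0.00973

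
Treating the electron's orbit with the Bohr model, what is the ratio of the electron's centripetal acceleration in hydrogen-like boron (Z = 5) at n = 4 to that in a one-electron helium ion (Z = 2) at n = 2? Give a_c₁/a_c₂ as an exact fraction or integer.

125/128

a_c ∝ Z^3 · n^-4
a_c₁/a_c₂ = (5/2)^3 · (4/2)^-4 = 125/128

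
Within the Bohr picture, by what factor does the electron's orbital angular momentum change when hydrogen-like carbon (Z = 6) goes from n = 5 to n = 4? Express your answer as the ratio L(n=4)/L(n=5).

4/5

L = nℏ depends only on n, so L ∝ n.
L(n=4)/L(n=5) = (4/5)^1 = 4/5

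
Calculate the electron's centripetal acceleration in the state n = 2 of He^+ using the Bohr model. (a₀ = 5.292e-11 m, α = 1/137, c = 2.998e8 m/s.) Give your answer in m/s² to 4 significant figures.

r = n²a₀/Z = 1.058e-10 m, v = Zαc/n = 2.188e6 m/s
a = v²/r = (2.188e6)² / 1.058e-10 = 4.525e22 m/s²

4.525e22 m/s²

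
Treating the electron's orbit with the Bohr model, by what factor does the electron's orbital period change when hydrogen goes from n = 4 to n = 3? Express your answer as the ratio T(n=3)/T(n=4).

27/64

T ∝ Z^-2 · n^3; with Z fixed, T ∝ n^3.
T(n=3)/T(n=4) = (3/4)^3 = 27/64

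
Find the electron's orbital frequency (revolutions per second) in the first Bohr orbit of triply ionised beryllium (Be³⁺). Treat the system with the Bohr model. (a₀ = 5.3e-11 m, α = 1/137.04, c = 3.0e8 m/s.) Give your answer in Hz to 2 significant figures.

r = n²a₀/Z = 1.3e-11 m, v = Zαc/n = 8.8e6 m/s
f = v/(2πr) = 1.1e17 Hz

1.1e17 Hz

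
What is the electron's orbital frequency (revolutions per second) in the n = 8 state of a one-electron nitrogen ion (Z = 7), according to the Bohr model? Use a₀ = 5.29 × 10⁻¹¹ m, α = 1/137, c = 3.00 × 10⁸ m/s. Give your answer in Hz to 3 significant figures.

6.31 × 10¹⁴ Hz

r = n²a₀/Z = 4.84 × 10⁻¹⁰ m, v = Zαc/n = 1.92 × 10⁶ m/s
f = v/(2πr) = 6.31 × 10¹⁴ Hz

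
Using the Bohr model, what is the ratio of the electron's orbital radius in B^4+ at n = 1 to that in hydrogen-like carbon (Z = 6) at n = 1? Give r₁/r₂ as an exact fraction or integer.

r ∝ Z^-1 · n^2
r₁/r₂ = (5/6)^-1 · (1/1)^2 = 6/5

6/5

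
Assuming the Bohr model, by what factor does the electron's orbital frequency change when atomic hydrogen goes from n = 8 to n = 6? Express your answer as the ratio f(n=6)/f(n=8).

64/27

f ∝ Z^2 · n^-3; with Z fixed, f ∝ n^-3.
f(n=6)/f(n=8) = (6/8)^-3 = 64/27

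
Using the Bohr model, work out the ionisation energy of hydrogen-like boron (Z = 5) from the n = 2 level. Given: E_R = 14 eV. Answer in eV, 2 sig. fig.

88 eV

E_n = −E_R·Z²/n² = −14 × 5²/2² eV = -88 eV
Ionisation energy = −E_n = 88 eV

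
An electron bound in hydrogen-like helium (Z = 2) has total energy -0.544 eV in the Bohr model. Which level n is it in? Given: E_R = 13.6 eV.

10

E_n = −E_R Z²/n² ⇒ n² = E_R Z²/(−E_n) = 13.6 × 2² / 0.544 ≈ 100.00
n = 10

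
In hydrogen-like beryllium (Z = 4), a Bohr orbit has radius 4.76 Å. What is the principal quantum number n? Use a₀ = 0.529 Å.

r_n = n²a₀/Z ⇒ n² = rZ/a₀ = 4.76 × 4 / 0.529 ≈ 35.99
n = 6

6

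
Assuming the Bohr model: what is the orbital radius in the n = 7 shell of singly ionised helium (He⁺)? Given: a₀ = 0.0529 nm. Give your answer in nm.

1.30 nm

r_n = n²a₀/Z = 7² × 0.0529 / 2
    = 49 × 0.0529 / 2 = 1.30 nm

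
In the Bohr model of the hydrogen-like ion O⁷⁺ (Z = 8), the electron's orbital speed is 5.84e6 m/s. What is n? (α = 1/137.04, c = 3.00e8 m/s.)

3

v_n = Zαc/n ⇒ n = Zαc/v = 8 × 0.00730 × 3.00e8 / 5.84e6 ≈ 3.00
n = 3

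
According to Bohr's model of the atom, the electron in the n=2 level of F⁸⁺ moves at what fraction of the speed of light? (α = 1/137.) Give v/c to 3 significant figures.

0.0328

v_n = Zαc/n, so v/c = Zα/n = 9 × 0.00730 / 2 = 0.0328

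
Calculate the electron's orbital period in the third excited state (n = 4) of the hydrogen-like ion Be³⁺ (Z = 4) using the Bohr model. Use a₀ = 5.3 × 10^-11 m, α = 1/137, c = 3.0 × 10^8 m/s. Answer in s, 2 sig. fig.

6.1 × 10^-16 s

r = n²a₀/Z = 4²·5.3 × 10^-11/4 = 2.1 × 10^-10 m
v = Zαc/n = 4·0.0073·3.0 × 10^8/4 = 2.2 × 10^6 m/s
T = 2πr/v = 6.1 × 10^-16 s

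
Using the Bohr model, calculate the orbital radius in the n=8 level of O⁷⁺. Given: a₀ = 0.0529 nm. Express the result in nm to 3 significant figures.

r_n = n²a₀/Z = 8² × 0.0529 / 8
    = 64 × 0.0529 / 8 = 0.423 nm

0.423 nm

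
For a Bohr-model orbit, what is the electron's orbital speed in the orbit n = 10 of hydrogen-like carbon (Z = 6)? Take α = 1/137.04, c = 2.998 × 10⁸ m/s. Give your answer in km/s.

v_n = Zαc/n = 6 × 0.007297 × 2.998 × 10⁸ / 10
    = 1313 km/s

1313 km/s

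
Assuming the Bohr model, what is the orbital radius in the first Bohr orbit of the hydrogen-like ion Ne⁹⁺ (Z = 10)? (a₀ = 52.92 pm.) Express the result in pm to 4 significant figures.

5.292 pm

r_n = n²a₀/Z = 1² × 52.92 / 10
    = 1 × 52.92 / 10 = 5.292 pm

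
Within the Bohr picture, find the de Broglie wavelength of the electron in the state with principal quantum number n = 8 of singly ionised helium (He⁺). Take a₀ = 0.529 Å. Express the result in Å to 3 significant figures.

13.3 Å

The Bohr quantisation condition is nλ = 2πr_n.
r_n = n²a₀/Z = 16.9 Å
λ = 2πr_n/n = 2π·16.9/8 = 13.3 Å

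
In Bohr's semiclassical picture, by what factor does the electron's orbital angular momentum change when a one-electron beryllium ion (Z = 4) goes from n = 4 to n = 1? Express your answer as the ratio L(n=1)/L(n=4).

L = nℏ depends only on n, so L ∝ n.
L(n=1)/L(n=4) = (1/4)^1 = 1/4

1/4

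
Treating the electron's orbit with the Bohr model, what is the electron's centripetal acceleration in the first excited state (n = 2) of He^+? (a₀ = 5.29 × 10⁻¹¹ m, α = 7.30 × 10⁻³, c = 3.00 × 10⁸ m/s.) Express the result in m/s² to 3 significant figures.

r = n²a₀/Z = 1.06 × 10⁻¹⁰ m, v = Zαc/n = 2.19 × 10⁶ m/s
a = v²/r = (2.19 × 10⁶)² / 1.06 × 10⁻¹⁰ = 4.53 × 10²² m/s²

4.53 × 10²² m/s²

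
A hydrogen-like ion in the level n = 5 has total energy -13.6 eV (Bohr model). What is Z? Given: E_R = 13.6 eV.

E_n = −E_R Z²/n² ⇒ Z² = −E_n n²/E_R = 13.6 × 5² / 13.6 ≈ 25.00
Z = 5

5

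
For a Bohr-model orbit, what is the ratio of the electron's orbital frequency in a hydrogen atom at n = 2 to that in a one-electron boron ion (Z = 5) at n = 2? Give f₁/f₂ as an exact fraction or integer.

f ∝ Z^2 · n^-3
f₁/f₂ = (1/5)^2 · (2/2)^-3 = 1/25

1/25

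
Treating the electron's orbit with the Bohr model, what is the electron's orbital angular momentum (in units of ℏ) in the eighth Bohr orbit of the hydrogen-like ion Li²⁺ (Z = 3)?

8

L_n = nℏ, so L/ℏ = n = 8.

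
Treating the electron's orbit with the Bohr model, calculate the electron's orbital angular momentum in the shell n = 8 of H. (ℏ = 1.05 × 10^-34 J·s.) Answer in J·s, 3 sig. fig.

L_n = nℏ = 8 × 1.05 × 10^-34 = 8.40 × 10^-34 J·s

8.40 × 10^-34 J·s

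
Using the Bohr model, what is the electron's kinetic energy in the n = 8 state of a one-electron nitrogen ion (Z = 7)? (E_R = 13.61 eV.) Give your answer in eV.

10.42 eV

For a Coulomb orbit the virial theorem gives K = −E_n.
E_n = −E_R·Z²/n², so K = E_R·Z²/n² = 13.61 × 7²/8² = 10.42 eV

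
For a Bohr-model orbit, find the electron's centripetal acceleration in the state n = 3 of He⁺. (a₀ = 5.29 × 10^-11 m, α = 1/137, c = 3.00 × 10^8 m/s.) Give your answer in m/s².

8.95 × 10^21 m/s²

r = n²a₀/Z = 2.38 × 10^-10 m, v = Zαc/n = 1.46 × 10^6 m/s
a = v²/r = (1.46 × 10^6)² / 2.38 × 10^-10 = 8.95 × 10^21 m/s²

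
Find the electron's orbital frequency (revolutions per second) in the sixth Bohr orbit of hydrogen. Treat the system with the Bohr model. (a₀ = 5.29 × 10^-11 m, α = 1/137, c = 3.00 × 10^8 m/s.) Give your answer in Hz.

3.05 × 10^13 Hz

r = n²a₀/Z = 1.90 × 10^-9 m, v = Zαc/n = 3.65 × 10^5 m/s
f = v/(2πr) = 3.05 × 10^13 Hz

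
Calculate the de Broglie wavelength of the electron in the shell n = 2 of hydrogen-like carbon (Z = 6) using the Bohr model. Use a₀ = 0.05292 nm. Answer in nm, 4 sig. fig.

0.1108 nm

The Bohr quantisation condition is nλ = 2πr_n.
r_n = n²a₀/Z = 0.03528 nm
λ = 2πr_n/n = 2π·0.03528/2 = 0.1108 nm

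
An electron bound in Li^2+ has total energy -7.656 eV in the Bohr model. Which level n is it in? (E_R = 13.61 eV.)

4

E_n = −E_R Z²/n² ⇒ n² = E_R Z²/(−E_n) = 13.61 × 3² / 7.656 ≈ 16.00
n = 4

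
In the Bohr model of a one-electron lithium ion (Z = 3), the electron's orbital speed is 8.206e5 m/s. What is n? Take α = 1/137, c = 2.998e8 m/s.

8

v_n = Zαc/n ⇒ n = Zαc/v = 3 × 0.007299 × 2.998e8 / 8.206e5 ≈ 8.00
n = 8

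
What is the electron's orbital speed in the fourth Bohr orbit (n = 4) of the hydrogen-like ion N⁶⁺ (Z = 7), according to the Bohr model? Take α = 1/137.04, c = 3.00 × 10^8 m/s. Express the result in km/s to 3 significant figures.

3830 km/s

v_n = Zαc/n = 7 × 0.00730 × 3.00 × 10^8 / 4
    = 3830 km/s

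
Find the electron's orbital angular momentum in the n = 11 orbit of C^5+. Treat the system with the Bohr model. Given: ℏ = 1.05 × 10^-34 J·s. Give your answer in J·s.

L_n = nℏ = 11 × 1.05 × 10^-34 = 1.16 × 10^-33 J·s

1.16 × 10^-33 J·s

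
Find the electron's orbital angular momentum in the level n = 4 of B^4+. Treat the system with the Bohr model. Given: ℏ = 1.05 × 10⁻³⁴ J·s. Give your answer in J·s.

L_n = nℏ = 4 × 1.05 × 10⁻³⁴ = 4.20 × 10⁻³⁴ J·s

4.20 × 10⁻³⁴ J·s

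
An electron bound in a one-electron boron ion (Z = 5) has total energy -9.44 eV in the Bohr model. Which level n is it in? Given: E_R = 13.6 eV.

E_n = −E_R Z²/n² ⇒ n² = E_R Z²/(−E_n) = 13.6 × 5² / 9.44 ≈ 36.02
n = 6

6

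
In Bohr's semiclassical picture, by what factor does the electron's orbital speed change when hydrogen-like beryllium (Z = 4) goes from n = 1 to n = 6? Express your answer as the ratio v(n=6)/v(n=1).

v ∝ Z^1 · n^-1; with Z fixed, v ∝ n^-1.
v(n=6)/v(n=1) = (6/1)^-1 = 1/6

1/6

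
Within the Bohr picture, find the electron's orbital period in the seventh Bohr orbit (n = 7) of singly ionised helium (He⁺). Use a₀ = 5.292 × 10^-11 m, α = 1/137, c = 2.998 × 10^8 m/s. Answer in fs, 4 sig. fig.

r = n²a₀/Z = 7²·5.292 × 10^-11/2 = 1.297 × 10^-9 m
v = Zαc/n = 2·0.007299·2.998 × 10^8/7 = 6.252 × 10^5 m/s
T = 2πr/v = 1.303 × 10^-14 s = 13.03 fs

13.03 fs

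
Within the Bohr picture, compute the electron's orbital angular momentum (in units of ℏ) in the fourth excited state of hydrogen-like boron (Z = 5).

5

L_n = nℏ, so L/ℏ = n = 5.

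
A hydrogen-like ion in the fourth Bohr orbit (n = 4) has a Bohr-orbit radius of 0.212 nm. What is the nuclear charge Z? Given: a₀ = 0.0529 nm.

4

r_n = n²a₀/Z ⇒ Z = n²a₀/r = 4² × 0.0529 / 0.212 ≈ 3.99
Z = 4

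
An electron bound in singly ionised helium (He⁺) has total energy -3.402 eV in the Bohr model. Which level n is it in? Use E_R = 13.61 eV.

E_n = −E_R Z²/n² ⇒ n² = E_R Z²/(−E_n) = 13.61 × 2² / 3.402 ≈ 16.00
n = 4

4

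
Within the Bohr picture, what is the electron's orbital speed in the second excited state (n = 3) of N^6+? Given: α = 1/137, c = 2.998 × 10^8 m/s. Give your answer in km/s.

v_n = Zαc/n = 7 × 0.007299 × 2.998 × 10^8 / 3
    = 5106 km/s

5106 km/s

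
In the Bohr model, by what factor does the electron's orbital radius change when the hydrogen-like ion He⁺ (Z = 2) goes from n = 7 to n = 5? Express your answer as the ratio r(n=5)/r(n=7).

r ∝ Z^-1 · n^2; with Z fixed, r ∝ n^2.
r(n=5)/r(n=7) = (5/7)^2 = 25/49

25/49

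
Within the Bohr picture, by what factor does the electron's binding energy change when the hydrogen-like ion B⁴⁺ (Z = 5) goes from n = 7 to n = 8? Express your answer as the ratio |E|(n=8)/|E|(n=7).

|E| ∝ Z^2 · n^-2; with Z fixed, |E| ∝ n^-2.
|E|(n=8)/|E|(n=7) = (8/7)^-2 = 49/64

49/64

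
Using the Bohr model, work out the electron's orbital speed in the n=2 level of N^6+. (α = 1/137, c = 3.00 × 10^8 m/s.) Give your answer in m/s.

7.66 × 10^6 m/s

v_n = Zαc/n = 7 × 0.00730 × 3.00 × 10^8 / 2
    = 7.66 × 10^6 m/s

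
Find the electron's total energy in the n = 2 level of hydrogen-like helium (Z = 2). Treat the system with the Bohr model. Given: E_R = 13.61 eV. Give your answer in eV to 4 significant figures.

E_n = −E_R·Z²/n² = −13.61 × 2²/2² = -13.61 eV

-13.61 eV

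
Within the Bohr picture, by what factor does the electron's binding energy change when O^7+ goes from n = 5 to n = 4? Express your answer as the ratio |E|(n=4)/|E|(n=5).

|E| ∝ Z^2 · n^-2; with Z fixed, |E| ∝ n^-2.
|E|(n=4)/|E|(n=5) = (4/5)^-2 = 25/16

25/16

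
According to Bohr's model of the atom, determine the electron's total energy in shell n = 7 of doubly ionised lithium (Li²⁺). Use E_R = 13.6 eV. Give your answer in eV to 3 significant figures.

E_n = −E_R·Z²/n² = −13.6 × 3²/7² = -2.50 eV

-2.50 eV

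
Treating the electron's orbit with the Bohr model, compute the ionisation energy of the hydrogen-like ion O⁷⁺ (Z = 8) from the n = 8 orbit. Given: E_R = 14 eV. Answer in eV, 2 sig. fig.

14 eV

E_n = −E_R·Z²/n² = −14 × 8²/8² eV = -14 eV
Ionisation energy = −E_n = 14 eV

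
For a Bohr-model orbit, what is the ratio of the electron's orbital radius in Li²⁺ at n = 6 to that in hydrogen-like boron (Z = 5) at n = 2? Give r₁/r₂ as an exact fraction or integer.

15

r ∝ Z^-1 · n^2
r₁/r₂ = (3/5)^-1 · (6/2)^2 = 15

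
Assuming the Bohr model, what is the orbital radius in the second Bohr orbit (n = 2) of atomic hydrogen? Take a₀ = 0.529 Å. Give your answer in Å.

r_n = n²a₀/Z = 2² × 0.529 / 1
    = 4 × 0.529 / 1 = 2.12 Å

2.12 Å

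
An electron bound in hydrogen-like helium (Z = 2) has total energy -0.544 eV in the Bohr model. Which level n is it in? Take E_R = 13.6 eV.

10

E_n = −E_R Z²/n² ⇒ n² = E_R Z²/(−E_n) = 13.6 × 2² / 0.544 ≈ 100.00
n = 10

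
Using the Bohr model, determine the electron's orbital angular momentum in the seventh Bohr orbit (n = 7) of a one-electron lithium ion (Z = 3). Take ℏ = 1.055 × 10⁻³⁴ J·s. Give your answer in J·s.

L_n = nℏ = 7 × 1.055 × 10⁻³⁴ = 7.385 × 10⁻³⁴ J·s

7.385 × 10⁻³⁴ J·s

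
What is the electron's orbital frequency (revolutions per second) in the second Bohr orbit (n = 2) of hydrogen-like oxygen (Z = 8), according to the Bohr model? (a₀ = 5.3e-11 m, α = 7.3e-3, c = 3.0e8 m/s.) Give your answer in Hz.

r = n²a₀/Z = 2.6e-11 m, v = Zαc/n = 8.8e6 m/s
f = v/(2πr) = 5.3e16 Hz

5.3e16 Hz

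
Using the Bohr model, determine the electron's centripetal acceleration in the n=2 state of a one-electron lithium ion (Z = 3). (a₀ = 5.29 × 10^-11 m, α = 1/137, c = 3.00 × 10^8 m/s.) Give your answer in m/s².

1.53 × 10^23 m/s²

r = n²a₀/Z = 7.05 × 10^-11 m, v = Zαc/n = 3.28 × 10^6 m/s
a = v²/r = (3.28 × 10^6)² / 7.05 × 10^-11 = 1.53 × 10^23 m/s²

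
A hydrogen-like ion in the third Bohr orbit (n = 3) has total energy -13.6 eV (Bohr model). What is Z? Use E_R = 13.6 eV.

3

E_n = −E_R Z²/n² ⇒ Z² = −E_n n²/E_R = 13.6 × 3² / 13.6 ≈ 9.00
Z = 3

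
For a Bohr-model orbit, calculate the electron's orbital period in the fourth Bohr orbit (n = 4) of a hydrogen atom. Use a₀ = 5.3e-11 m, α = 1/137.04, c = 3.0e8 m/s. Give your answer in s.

r = n²a₀/Z = 4²·5.3e-11/1 = 8.5e-10 m
v = Zαc/n = 1·0.0073·3.0e8/4 = 5.5e5 m/s
T = 2πr/v = 9.7e-15 s

9.7e-15 s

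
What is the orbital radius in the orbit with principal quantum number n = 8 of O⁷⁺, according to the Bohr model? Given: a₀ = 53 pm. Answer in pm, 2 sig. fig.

420 pm

r_n = n²a₀/Z = 8² × 53 / 8
    = 64 × 53 / 8 = 420 pm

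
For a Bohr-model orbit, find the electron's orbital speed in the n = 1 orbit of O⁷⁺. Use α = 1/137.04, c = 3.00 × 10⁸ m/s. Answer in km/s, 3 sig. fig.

v_n = Zαc/n = 8 × 0.00730 × 3.00 × 10⁸ / 1
    = 1.75 × 10⁴ km/s

1.75 × 10⁴ km/s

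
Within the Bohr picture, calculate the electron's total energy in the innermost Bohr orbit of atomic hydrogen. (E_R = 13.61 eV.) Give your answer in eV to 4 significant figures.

-13.61 eV

E_n = −E_R·Z²/n² = −13.61 × 1²/1² = -13.61 eV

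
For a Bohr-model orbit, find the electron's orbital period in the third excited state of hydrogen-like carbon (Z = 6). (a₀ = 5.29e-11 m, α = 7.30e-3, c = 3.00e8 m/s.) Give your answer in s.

2.70e-16 s

r = n²a₀/Z = 4²·5.29e-11/6 = 1.41e-10 m
v = Zαc/n = 6·0.00730·3.00e8/4 = 3.29e6 m/s
T = 2πr/v = 2.70e-16 s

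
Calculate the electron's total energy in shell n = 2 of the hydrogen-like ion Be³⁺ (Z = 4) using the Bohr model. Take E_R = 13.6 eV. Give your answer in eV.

E_n = −E_R·Z²/n² = −13.6 × 4²/2² = -54.4 eV

-54.4 eV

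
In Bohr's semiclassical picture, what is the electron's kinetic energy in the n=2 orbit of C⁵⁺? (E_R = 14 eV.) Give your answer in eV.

130 eV

For a Coulomb orbit the virial theorem gives K = −E_n.
E_n = −E_R·Z²/n², so K = E_R·Z²/n² = 14 × 6²/2² = 130 eV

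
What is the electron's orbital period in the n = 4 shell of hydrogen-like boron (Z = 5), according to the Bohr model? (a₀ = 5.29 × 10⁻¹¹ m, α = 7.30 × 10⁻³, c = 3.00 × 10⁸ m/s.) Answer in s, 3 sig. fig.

3.89 × 10⁻¹⁶ s

r = n²a₀/Z = 4²·5.29 × 10⁻¹¹/5 = 1.69 × 10⁻¹⁰ m
v = Zαc/n = 5·0.00730·3.00 × 10⁸/4 = 2.74 × 10⁶ m/s
T = 2πr/v = 3.89 × 10⁻¹⁶ s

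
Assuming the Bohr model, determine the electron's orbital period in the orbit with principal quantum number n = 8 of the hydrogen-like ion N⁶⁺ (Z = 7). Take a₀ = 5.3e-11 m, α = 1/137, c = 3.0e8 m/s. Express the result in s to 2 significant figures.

1.6e-15 s

r = n²a₀/Z = 8²·5.3e-11/7 = 4.8e-10 m
v = Zαc/n = 7·0.0073·3.0e8/8 = 1.9e6 m/s
T = 2πr/v = 1.6e-15 s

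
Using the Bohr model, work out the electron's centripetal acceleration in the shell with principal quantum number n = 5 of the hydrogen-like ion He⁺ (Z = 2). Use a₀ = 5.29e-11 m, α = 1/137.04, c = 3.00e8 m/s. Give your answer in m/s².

1.16e21 m/s²

r = n²a₀/Z = 6.61e-10 m, v = Zαc/n = 8.76e5 m/s
a = v²/r = (8.76e5)² / 6.61e-10 = 1.16e21 m/s²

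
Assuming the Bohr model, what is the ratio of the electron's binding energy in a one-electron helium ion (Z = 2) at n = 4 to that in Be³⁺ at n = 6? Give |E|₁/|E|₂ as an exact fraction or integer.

|E| ∝ Z^2 · n^-2
|E|₁/|E|₂ = (2/4)^2 · (4/6)^-2 = 9/16

9/16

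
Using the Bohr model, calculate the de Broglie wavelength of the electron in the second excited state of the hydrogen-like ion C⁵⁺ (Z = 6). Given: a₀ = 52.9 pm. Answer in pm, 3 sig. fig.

The Bohr quantisation condition is nλ = 2πr_n.
r_n = n²a₀/Z = 79.3 pm
λ = 2πr_n/n = 2π·79.3/3 = 166 pm

166 pm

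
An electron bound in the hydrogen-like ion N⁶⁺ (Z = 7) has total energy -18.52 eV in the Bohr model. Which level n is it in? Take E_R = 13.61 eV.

6

E_n = −E_R Z²/n² ⇒ n² = E_R Z²/(−E_n) = 13.61 × 7² / 18.52 ≈ 36.01
n = 6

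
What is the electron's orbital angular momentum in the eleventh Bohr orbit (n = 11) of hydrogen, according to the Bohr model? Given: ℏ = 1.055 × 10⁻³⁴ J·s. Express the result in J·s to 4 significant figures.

1.160 × 10⁻³³ J·s

L_n = nℏ = 11 × 1.055 × 10⁻³⁴ = 1.160 × 10⁻³³ J·s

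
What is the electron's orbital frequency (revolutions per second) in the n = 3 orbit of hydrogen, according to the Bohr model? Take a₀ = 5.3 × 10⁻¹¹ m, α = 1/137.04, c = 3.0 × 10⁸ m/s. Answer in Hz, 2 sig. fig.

r = n²a₀/Z = 4.8 × 10⁻¹⁰ m, v = Zαc/n = 7.3 × 10⁵ m/s
f = v/(2πr) = 2.4 × 10¹⁴ Hz

2.4 × 10¹⁴ Hz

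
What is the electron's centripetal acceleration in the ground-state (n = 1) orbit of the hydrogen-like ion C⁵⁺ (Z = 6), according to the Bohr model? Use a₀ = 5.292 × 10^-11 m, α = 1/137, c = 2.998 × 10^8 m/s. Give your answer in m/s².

1.955 × 10^25 m/s²

r = n²a₀/Z = 8.820 × 10^-12 m, v = Zαc/n = 1.313 × 10^7 m/s
a = v²/r = (1.313 × 10^7)² / 8.820 × 10^-12 = 1.955 × 10^25 m/s²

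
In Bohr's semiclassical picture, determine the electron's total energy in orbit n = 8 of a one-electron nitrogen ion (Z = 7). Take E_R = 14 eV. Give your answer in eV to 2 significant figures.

-11 eV

E_n = −E_R·Z²/n² = −14 × 7²/8² = -11 eV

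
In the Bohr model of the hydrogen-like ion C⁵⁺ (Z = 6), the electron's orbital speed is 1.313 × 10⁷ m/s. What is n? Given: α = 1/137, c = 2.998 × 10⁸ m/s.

1

v_n = Zαc/n ⇒ n = Zαc/v = 6 × 0.007299 × 2.998 × 10⁸ / 1.313 × 10⁷ ≈ 1.00
n = 1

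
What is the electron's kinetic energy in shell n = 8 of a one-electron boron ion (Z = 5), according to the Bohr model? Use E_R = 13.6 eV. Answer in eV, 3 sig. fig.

5.31 eV

For a Coulomb orbit the virial theorem gives K = −E_n.
E_n = −E_R·Z²/n², so K = E_R·Z²/n² = 13.6 × 5²/8² = 5.31 eV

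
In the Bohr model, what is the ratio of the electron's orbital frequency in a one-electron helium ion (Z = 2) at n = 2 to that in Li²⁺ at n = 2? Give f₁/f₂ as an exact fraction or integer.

f ∝ Z^2 · n^-3
f₁/f₂ = (2/3)^2 · (2/2)^-3 = 4/9

4/9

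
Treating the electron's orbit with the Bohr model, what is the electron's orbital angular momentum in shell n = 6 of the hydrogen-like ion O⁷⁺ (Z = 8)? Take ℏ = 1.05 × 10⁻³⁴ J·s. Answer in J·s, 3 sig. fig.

L_n = nℏ = 6 × 1.05 × 10⁻³⁴ = 6.30 × 10⁻³⁴ J·s

6.30 × 10⁻³⁴ J·s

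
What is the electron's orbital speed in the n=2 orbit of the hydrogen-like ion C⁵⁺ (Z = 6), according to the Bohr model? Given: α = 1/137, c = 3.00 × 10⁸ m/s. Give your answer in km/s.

6570 km/s

v_n = Zαc/n = 6 × 0.00730 × 3.00 × 10⁸ / 2
    = 6570 km/s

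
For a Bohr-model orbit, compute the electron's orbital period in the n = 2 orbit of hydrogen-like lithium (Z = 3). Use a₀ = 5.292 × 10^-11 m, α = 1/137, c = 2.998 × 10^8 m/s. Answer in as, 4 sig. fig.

r = n²a₀/Z = 2²·5.292 × 10^-11/3 = 7.056 × 10^-11 m
v = Zαc/n = 3·0.007299·2.998 × 10^8/2 = 3.282 × 10^6 m/s
T = 2πr/v = 1.351 × 10^-16 s = 135.1 as

135.1 as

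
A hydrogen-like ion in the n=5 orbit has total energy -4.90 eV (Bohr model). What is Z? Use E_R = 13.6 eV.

3

E_n = −E_R Z²/n² ⇒ Z² = −E_n n²/E_R = 4.90 × 5² / 13.6 ≈ 9.01
Z = 3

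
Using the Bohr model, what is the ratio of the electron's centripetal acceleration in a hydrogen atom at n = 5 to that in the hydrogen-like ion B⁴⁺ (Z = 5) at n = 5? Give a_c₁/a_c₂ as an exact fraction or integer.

a_c ∝ Z^3 · n^-4
a_c₁/a_c₂ = (1/5)^3 · (5/5)^-4 = 1/125

1/125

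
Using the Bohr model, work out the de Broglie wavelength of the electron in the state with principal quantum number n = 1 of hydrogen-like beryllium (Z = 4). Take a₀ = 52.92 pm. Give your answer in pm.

The Bohr quantisation condition is nλ = 2πr_n.
r_n = n²a₀/Z = 13.23 pm
λ = 2πr_n/n = 2π·13.23/1 = 83.13 pm

83.13 pm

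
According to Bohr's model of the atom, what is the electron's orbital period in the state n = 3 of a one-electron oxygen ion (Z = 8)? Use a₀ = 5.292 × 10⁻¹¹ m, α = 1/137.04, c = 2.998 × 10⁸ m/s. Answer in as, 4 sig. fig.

64.12 as

r = n²a₀/Z = 3²·5.292 × 10⁻¹¹/8 = 5.954 × 10⁻¹¹ m
v = Zαc/n = 8·0.007297·2.998 × 10⁸/3 = 5.834 × 10⁶ m/s
T = 2πr/v = 6.412 × 10⁻¹⁷ s = 64.12 as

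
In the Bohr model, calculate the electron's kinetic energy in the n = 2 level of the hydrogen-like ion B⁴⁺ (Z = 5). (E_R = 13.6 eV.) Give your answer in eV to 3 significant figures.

For a Coulomb orbit the virial theorem gives K = −E_n.
E_n = −E_R·Z²/n², so K = E_R·Z²/n² = 13.6 × 5²/2² = 85.0 eV

85.0 eV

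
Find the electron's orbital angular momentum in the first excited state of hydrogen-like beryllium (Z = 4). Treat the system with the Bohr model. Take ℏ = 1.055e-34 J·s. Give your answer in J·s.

2.110e-34 J·s

L_n = nℏ = 2 × 1.055e-34 = 2.110e-34 J·s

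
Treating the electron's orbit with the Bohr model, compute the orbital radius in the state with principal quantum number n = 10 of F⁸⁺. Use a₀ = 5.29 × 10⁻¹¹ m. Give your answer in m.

5.88 × 10⁻¹⁰ m

r_n = n²a₀/Z = 10² × 5.29 × 10⁻¹¹ / 9
    = 100 × 5.29 × 10⁻¹¹ / 9 = 5.88 × 10⁻¹⁰ m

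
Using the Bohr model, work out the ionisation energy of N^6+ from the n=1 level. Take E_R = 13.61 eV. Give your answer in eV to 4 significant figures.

E_n = −E_R·Z²/n² = −13.61 × 7²/1² eV = -666.9 eV
Ionisation energy = −E_n = 666.9 eV

666.9 eV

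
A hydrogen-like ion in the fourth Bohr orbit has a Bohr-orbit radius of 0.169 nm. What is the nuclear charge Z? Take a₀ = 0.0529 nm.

5

r_n = n²a₀/Z ⇒ Z = n²a₀/r = 4² × 0.0529 / 0.169 ≈ 5.01
Z = 5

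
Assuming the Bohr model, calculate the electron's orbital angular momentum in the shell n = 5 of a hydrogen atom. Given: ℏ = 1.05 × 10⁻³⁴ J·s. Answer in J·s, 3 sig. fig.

L_n = nℏ = 5 × 1.05 × 10⁻³⁴ = 5.25 × 10⁻³⁴ J·s

5.25 × 10⁻³⁴ J·s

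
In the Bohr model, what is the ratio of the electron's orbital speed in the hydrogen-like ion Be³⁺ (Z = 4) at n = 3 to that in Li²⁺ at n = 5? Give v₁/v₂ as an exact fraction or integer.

v ∝ Z^1 · n^-1
v₁/v₂ = (4/3)^1 · (3/5)^-1 = 20/9

20/9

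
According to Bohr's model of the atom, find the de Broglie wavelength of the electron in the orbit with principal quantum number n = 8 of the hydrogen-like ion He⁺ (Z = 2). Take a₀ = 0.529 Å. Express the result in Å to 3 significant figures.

13.3 Å

The Bohr quantisation condition is nλ = 2πr_n.
r_n = n²a₀/Z = 16.9 Å
λ = 2πr_n/n = 2π·16.9/8 = 13.3 Å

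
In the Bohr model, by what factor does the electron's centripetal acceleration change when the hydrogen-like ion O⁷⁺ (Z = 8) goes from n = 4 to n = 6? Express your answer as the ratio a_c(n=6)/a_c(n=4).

a_c ∝ Z^3 · n^-4; with Z fixed, a_c ∝ n^-4.
a_c(n=6)/a_c(n=4) = (6/4)^-4 = 16/81

16/81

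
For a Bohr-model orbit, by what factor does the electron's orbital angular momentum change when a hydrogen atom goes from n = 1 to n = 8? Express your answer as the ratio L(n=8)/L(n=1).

L = nℏ depends only on n, so L ∝ n.
L(n=8)/L(n=1) = (8/1)^1 = 8

8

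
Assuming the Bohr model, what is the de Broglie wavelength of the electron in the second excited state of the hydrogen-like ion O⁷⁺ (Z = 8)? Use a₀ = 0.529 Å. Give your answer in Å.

1.25 Å

The Bohr quantisation condition is nλ = 2πr_n.
r_n = n²a₀/Z = 0.595 Å
λ = 2πr_n/n = 2π·0.595/3 = 1.25 Å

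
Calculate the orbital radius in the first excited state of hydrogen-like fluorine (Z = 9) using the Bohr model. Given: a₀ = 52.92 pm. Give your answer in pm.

r_n = n²a₀/Z = 2² × 52.92 / 9
    = 4 × 52.92 / 9 = 23.52 pm

23.52 pm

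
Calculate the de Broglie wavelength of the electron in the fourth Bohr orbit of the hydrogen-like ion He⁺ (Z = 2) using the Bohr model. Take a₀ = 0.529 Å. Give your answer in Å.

The Bohr quantisation condition is nλ = 2πr_n.
r_n = n²a₀/Z = 4.23 Å
λ = 2πr_n/n = 2π·4.23/4 = 6.65 Å

6.65 Å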